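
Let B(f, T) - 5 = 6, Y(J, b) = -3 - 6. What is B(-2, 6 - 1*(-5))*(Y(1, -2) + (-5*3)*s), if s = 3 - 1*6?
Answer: 396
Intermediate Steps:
Y(J, b) = -9
B(f, T) = 11 (B(f, T) = 5 + 6 = 11)
s = -3 (s = 3 - 6 = -3)
B(-2, 6 - 1*(-5))*(Y(1, -2) + (-5*3)*s) = 11*(-9 - 5*3*(-3)) = 11*(-9 - 15*(-3)) = 11*(-9 + 45) = 11*36 = 396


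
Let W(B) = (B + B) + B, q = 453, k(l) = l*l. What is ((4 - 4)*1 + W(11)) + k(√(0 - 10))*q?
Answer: -4497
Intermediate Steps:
k(l) = l²
W(B) = 3*B (W(B) = 2*B + B = 3*B)
((4 - 4)*1 + W(11)) + k(√(0 - 10))*q = ((4 - 4)*1 + 3*11) + (√(0 - 10))²*453 = (0*1 + 33) + (√(-10))²*453 = (0 + 33) + (I*√10)²*453 = 33 - 10*453 = 33 - 4530 = -4497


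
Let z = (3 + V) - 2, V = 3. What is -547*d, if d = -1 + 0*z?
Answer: 547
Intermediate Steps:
z = 4 (z = (3 + 3) - 2 = 6 - 2 = 4)
d = -1 (d = -1 + 0*4 = -1 + 0 = -1)
-547*d = -547*(-1) = 547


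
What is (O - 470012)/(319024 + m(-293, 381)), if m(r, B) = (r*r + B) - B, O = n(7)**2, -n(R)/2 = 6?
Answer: -67124/57839 ≈ -1.1605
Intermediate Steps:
n(R) = -12 (n(R) = -2*6 = -12)
O = 144 (O = (-12)**2 = 144)
m(r, B) = r**2 (m(r, B) = (r**2 + B) - B = (B + r**2) - B = r**2)
(O - 470012)/(319024 + m(-293, 381)) = (144 - 470012)/(319024 + (-293)**2) = -469868/(319024 + 85849) = -469868/404873 = -469868*1/404873 = -67124/57839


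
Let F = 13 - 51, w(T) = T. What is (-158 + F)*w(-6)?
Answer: 1176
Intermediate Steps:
F = -38
(-158 + F)*w(-6) = (-158 - 38)*(-6) = -196*(-6) = 1176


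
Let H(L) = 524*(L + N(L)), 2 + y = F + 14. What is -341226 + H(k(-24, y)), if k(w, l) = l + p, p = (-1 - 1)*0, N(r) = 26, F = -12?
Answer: -327602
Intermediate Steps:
y = 0 (y = -2 + (-12 + 14) = -2 + 2 = 0)
p = 0 (p = -2*0 = 0)
k(w, l) = l (k(w, l) = l + 0 = l)
H(L) = 13624 + 524*L (H(L) = 524*(L + 26) = 524*(26 + L) = 13624 + 524*L)
-341226 + H(k(-24, y)) = -341226 + (13624 + 524*0) = -341226 + (13624 + 0) = -341226 + 13624 = -327602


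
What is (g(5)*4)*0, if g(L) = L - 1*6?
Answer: 0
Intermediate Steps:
g(L) = -6 + L (g(L) = L - 6 = -6 + L)
(g(5)*4)*0 = ((-6 + 5)*4)*0 = -1*4*0 = -4*0 = 0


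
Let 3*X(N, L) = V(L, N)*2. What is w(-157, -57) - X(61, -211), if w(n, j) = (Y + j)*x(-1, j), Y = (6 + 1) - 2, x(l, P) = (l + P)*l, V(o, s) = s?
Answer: -9170/3 ≈ -3056.7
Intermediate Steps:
x(l, P) = l*(P + l) (x(l, P) = (P + l)*l = l*(P + l))
X(N, L) = 2*N/3 (X(N, L) = (N*2)/3 = (2*N)/3 = 2*N/3)
Y = 5 (Y = 7 - 2 = 5)
w(n, j) = (1 - j)*(5 + j) (w(n, j) = (5 + j)*(-(j - 1)) = (5 + j)*(-(-1 + j)) = (5 + j)*(1 - j) = (1 - j)*(5 + j))
w(-157, -57) - X(61, -211) = -(-1 - 57)*(5 - 57) - 2*61/3 = -1*(-58)*(-52) - 1*122/3 = -3016 - 122/3 = -9170/3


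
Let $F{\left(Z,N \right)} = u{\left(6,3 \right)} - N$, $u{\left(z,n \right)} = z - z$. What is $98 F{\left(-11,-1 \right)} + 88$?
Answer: $186$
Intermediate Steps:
$u{\left(z,n \right)} = 0$
$F{\left(Z,N \right)} = - N$ ($F{\left(Z,N \right)} = 0 - N = - N$)
$98 F{\left(-11,-1 \right)} + 88 = 98 \left(\left(-1\right) \left(-1\right)\right) + 88 = 98 \cdot 1 + 88 = 98 + 88 = 186$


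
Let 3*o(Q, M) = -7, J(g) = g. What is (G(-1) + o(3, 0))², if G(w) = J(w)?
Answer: 100/9 ≈ 11.111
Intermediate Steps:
o(Q, M) = -7/3 (o(Q, M) = (⅓)*(-7) = -7/3)
G(w) = w
(G(-1) + o(3, 0))² = (-1 - 7/3)² = (-10/3)² = 100/9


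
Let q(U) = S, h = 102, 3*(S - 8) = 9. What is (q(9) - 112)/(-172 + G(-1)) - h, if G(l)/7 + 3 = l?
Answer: -20299/200 ≈ -101.49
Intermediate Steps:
S = 11 (S = 8 + (⅓)*9 = 8 + 3 = 11)
G(l) = -21 + 7*l
q(U) = 11
(q(9) - 112)/(-172 + G(-1)) - h = (11 - 112)/(-172 + (-21 + 7*(-1))) - 1*102 = -101/(-172 + (-21 - 7)) - 102 = -101/(-172 - 28) - 102 = -101/(-200) - 102 = -101*(-1/200) - 102 = 101/200 - 102 = -20299/200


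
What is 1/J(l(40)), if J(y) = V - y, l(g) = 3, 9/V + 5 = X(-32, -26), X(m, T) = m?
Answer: -37/120 ≈ -0.30833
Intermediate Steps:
V = -9/37 (V = 9/(-5 - 32) = 9/(-37) = 9*(-1/37) = -9/37 ≈ -0.24324)
J(y) = -9/37 - y
1/J(l(40)) = 1/(-9/37 - 1*3) = 1/(-9/37 - 3) = 1/(-120/37) = -37/120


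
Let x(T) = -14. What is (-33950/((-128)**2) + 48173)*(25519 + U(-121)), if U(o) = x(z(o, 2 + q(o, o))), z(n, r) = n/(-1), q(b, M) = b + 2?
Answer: 10064687226705/8192 ≈ 1.2286e+9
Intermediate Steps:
q(b, M) = 2 + b
z(n, r) = -n (z(n, r) = n*(-1) = -n)
U(o) = -14
(-33950/((-128)**2) + 48173)*(25519 + U(-121)) = (-33950/((-128)**2) + 48173)*(25519 - 14) = (-33950/16384 + 48173)*25505 = (-33950*1/16384 + 48173)*25505 = (-16975/8192 + 48173)*25505 = (394616241/8192)*25505 = 10064687226705/8192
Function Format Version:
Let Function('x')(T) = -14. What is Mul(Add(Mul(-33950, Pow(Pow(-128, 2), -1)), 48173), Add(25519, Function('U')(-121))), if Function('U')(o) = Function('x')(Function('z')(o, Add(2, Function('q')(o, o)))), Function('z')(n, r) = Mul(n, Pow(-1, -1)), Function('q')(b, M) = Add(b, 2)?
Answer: Rational(10064687226705, 8192) ≈ 1.2286e+9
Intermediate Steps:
Function('q')(b, M) = Add(2, b)
Function('z')(n, r) = Mul(-1, n) (Function('z')(n, r) = Mul(n, -1) = Mul(-1, n))
Function('U')(o) = -14
Mul(Add(Mul(-33950, Pow(Pow(-128, 2), -1)), 48173), Add(25519, Function('U')(-121))) = Mul(Add(Mul(-33950, Pow(Pow(-128, 2), -1)), 48173), Add(25519, -14)) = Mul(Add(Mul(-33950, Pow(16384, -1)), 48173), 25505) = Mul(Add(Mul(-33950, Rational(1, 16384)), 48173), 25505) = Mul(Add(Rational(-16975, 8192), 48173), 25505) = Mul(Rational(394616241, 8192), 25505) = Rational(10064687226705, 8192)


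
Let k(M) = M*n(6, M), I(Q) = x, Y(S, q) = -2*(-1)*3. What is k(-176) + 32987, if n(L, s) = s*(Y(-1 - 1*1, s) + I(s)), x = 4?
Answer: 342747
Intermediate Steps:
Y(S, q) = 6 (Y(S, q) = 2*3 = 6)
I(Q) = 4
n(L, s) = 10*s (n(L, s) = s*(6 + 4) = s*10 = 10*s)
k(M) = 10*M² (k(M) = M*(10*M) = 10*M²)
k(-176) + 32987 = 10*(-176)² + 32987 = 10*30976 + 32987 = 309760 + 32987 = 342747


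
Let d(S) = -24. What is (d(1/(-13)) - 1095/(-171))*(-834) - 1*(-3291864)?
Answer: 62824250/19 ≈ 3.3065e+6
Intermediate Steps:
(d(1/(-13)) - 1095/(-171))*(-834) - 1*(-3291864) = (-24 - 1095/(-171))*(-834) - 1*(-3291864) = (-24 - 1095*(-1/171))*(-834) + 3291864 = (-24 + 365/57)*(-834) + 3291864 = -1003/57*(-834) + 3291864 = 278834/19 + 3291864 = 62824250/19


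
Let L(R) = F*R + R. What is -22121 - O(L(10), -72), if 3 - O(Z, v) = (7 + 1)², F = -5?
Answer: -22060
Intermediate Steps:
L(R) = -4*R (L(R) = -5*R + R = -4*R)
O(Z, v) = -61 (O(Z, v) = 3 - (7 + 1)² = 3 - 1*8² = 3 - 1*64 = 3 - 64 = -61)
-22121 - O(L(10), -72) = -22121 - 1*(-61) = -22121 + 61 = -22060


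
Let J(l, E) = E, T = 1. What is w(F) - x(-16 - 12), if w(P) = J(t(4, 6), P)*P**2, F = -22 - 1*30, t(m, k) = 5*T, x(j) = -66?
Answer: -140542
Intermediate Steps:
t(m, k) = 5 (t(m, k) = 5*1 = 5)
F = -52 (F = -22 - 30 = -52)
w(P) = P**3 (w(P) = P*P**2 = P**3)
w(F) - x(-16 - 12) = (-52)**3 - 1*(-66) = -140608 + 66 = -140542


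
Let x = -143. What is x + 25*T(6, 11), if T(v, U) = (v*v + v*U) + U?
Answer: 2682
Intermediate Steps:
T(v, U) = U + v**2 + U*v (T(v, U) = (v**2 + U*v) + U = U + v**2 + U*v)
x + 25*T(6, 11) = -143 + 25*(11 + 6**2 + 11*6) = -143 + 25*(11 + 36 + 66) = -143 + 25*113 = -143 + 2825 = 2682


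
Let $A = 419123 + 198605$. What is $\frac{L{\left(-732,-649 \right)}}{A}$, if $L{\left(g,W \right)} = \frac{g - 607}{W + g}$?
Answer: $\frac{1339}{853082368} \approx 1.5696 \cdot 10^{-6}$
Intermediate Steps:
$A = 617728$
$L{\left(g,W \right)} = \frac{-607 + g}{W + g}$
$\frac{L{\left(-732,-649 \right)}}{A} = \frac{\frac{1}{-649 - 732} \left(-607 - 732\right)}{617728} = \frac{1}{-1381} \left(-1339\right) \frac{1}{617728} = \left(- \frac{1}{1381}\right) \left(-1339\right) \frac{1}{617728} = \frac{1339}{1381} \cdot \frac{1}{617728} = \frac{1339}{853082368}$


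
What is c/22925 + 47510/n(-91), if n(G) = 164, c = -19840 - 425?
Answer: 15512047/53710 ≈ 288.81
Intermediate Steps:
c = -20265
c/22925 + 47510/n(-91) = -20265/22925 + 47510/164 = -20265*1/22925 + 47510*(1/164) = -579/655 + 23755/82 = 15512047/53710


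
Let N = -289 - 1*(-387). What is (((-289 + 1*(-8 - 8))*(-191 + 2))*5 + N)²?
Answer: 83130152329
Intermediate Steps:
N = 98 (N = -289 + 387 = 98)
(((-289 + 1*(-8 - 8))*(-191 + 2))*5 + N)² = (((-289 + 1*(-8 - 8))*(-191 + 2))*5 + 98)² = (((-289 + 1*(-16))*(-189))*5 + 98)² = (((-289 - 16)*(-189))*5 + 98)² = (-305*(-189)*5 + 98)² = (57645*5 + 98)² = (288225 + 98)² = 288323² = 83130152329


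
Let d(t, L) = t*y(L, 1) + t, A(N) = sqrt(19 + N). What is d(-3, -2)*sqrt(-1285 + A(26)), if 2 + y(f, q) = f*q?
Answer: 9*sqrt(-1285 + 3*sqrt(5)) ≈ 321.78*I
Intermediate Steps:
y(f, q) = -2 + f*q
d(t, L) = t + t*(-2 + L) (d(t, L) = t*(-2 + L*1) + t = t*(-2 + L) + t = t + t*(-2 + L))
d(-3, -2)*sqrt(-1285 + A(26)) = (-3*(-1 - 2))*sqrt(-1285 + sqrt(19 + 26)) = (-3*(-3))*sqrt(-1285 + sqrt(45)) = 9*sqrt(-1285 + 3*sqrt(5))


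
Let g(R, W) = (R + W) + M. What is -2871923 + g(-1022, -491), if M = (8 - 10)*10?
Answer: -2873456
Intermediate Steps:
M = -20 (M = -2*10 = -20)
g(R, W) = -20 + R + W (g(R, W) = (R + W) - 20 = -20 + R + W)
-2871923 + g(-1022, -491) = -2871923 + (-20 - 1022 - 491) = -2871923 - 1533 = -2873456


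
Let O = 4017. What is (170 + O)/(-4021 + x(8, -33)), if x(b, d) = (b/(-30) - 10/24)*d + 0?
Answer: -83740/79969 ≈ -1.0472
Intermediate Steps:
x(b, d) = d*(-5/12 - b/30) (x(b, d) = (b*(-1/30) - 10*1/24)*d + 0 = (-b/30 - 5/12)*d + 0 = (-5/12 - b/30)*d + 0 = d*(-5/12 - b/30) + 0 = d*(-5/12 - b/30))
(170 + O)/(-4021 + x(8, -33)) = (170 + 4017)/(-4021 - 1/60*(-33)*(25 + 2*8)) = 4187/(-4021 - 1/60*(-33)*(25 + 16)) = 4187/(-4021 - 1/60*(-33)*41) = 4187/(-4021 + 451/20) = 4187/(-79969/20) = 4187*(-20/79969) = -83740/79969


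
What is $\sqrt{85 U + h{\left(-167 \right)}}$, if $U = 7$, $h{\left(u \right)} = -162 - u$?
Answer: $10 \sqrt{6} \approx 24.495$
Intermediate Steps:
$\sqrt{85 U + h{\left(-167 \right)}} = \sqrt{85 \cdot 7 - -5} = \sqrt{595 + \left(-162 + 167\right)} = \sqrt{595 + 5} = \sqrt{600} = 10 \sqrt{6}$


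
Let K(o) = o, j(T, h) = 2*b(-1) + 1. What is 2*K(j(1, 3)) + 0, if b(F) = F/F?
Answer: 6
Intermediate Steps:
b(F) = 1
j(T, h) = 3 (j(T, h) = 2*1 + 1 = 2 + 1 = 3)
2*K(j(1, 3)) + 0 = 2*3 + 0 = 6 + 0 = 6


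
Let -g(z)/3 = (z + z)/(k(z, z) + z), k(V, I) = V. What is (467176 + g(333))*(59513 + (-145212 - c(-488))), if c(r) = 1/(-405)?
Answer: -16214684398262/405 ≈ -4.0036e+10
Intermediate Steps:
c(r) = -1/405
g(z) = -3 (g(z) = -3*(z + z)/(z + z) = -3*2*z/(2*z) = -3*2*z*1/(2*z) = -3*1 = -3)
(467176 + g(333))*(59513 + (-145212 - c(-488))) = (467176 - 3)*(59513 + (-145212 - 1*(-1/405))) = 467173*(59513 + (-145212 + 1/405)) = 467173*(59513 - 58810859/405) = 467173*(-34708094/405) = -16214684398262/405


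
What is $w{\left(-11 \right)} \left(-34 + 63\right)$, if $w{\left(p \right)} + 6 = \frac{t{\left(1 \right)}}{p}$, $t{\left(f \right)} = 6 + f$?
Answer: $- \frac{2117}{11} \approx -192.45$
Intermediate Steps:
$w{\left(p \right)} = -6 + \frac{7}{p}$ ($w{\left(p \right)} = -6 + \frac{6 + 1}{p} = -6 + \frac{7}{p}$)
$w{\left(-11 \right)} \left(-34 + 63\right) = \left(-6 + \frac{7}{-11}\right) \left(-34 + 63\right) = \left(-6 + 7 \left(- \frac{1}{11}\right)\right) 29 = \left(-6 - \frac{7}{11}\right) 29 = \left(- \frac{73}{11}\right) 29 = - \frac{2117}{11}$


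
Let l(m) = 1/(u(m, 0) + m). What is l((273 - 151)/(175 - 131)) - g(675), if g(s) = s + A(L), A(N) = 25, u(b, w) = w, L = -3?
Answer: -42678/61 ≈ -699.64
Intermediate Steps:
g(s) = 25 + s (g(s) = s + 25 = 25 + s)
l(m) = 1/m (l(m) = 1/(0 + m) = 1/m)
l((273 - 151)/(175 - 131)) - g(675) = 1/((273 - 151)/(175 - 131)) - (25 + 675) = 1/(122/44) - 1*700 = 1/(122*(1/44)) - 700 = 1/(61/22) - 700 = 22/61 - 700 = -42678/61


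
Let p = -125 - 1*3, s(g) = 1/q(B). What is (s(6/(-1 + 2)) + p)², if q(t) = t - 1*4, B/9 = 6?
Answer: 40947201/2500 ≈ 16379.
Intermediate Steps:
B = 54 (B = 9*6 = 54)
q(t) = -4 + t (q(t) = t - 4 = -4 + t)
s(g) = 1/50 (s(g) = 1/(-4 + 54) = 1/50)
p = -128 (p = -125 - 3 = -128)
(s(6/(-1 + 2)) + p)² = (1/50 - 128)² = (-6399/50)² = 40947201/2500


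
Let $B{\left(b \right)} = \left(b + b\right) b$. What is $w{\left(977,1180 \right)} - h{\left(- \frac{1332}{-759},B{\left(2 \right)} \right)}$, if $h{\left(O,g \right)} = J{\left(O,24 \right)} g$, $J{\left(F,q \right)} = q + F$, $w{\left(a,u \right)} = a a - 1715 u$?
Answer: $- \frac{270552391}{253} \approx -1.0694 \cdot 10^{6}$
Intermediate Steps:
$B{\left(b \right)} = 2 b^{2}$ ($B{\left(b \right)} = 2 b b = 2 b^{2}$)
$w{\left(a,u \right)} = a^{2} - 1715 u$
$J{\left(F,q \right)} = F + q$
$h{\left(O,g \right)} = g \left(24 + O\right)$ ($h{\left(O,g \right)} = \left(O + 24\right) g = \left(24 + O\right) g = g \left(24 + O\right)$)
$w{\left(977,1180 \right)} - h{\left(- \frac{1332}{-759},B{\left(2 \right)} \right)} = \left(977^{2} - 2023700\right) - 2 \cdot 2^{2} \left(24 - \frac{1332}{-759}\right) = \left(954529 - 2023700\right) - 2 \cdot 4 \left(24 - - \frac{444}{253}\right) = -1069171 - 8 \left(24 + \frac{444}{253}\right) = -1069171 - 8 \cdot \frac{6516}{253} = -1069171 - \frac{52128}{253} = - \frac{270552391}{253}$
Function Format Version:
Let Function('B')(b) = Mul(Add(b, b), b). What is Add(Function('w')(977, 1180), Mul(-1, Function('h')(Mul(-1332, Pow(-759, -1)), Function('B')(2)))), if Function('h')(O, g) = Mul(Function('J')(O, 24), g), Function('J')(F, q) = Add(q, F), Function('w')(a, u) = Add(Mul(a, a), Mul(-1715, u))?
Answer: Rational(-270552391, 253) ≈ -1.0694e+6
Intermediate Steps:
Function('B')(b) = Mul(2, Pow(b, 2)) (Function('B')(b) = Mul(Mul(2, b), b) = Mul(2, Pow(b, 2)))
Function('w')(a, u) = Add(Pow(a, 2), Mul(-1715, u))
Function('J')(F, q) = Add(F, q)
Function('h')(O, g) = Mul(g, Add(24, O)) (Function('h')(O, g) = Mul(Add(O, 24), g) = Mul(Add(24, O), g) = Mul(g, Add(24, O)))
Add(Function('w')(977, 1180), Mul(-1, Function('h')(Mul(-1332, Pow(-759, -1)), Function('B')(2)))) = Add(Add(Pow(977, 2), Mul(-1715, 1180)), Mul(-1, Mul(Mul(2, Pow(2, 2)), Add(24, Mul(-1332, Pow(-759, -1)))))) = Add(Add(954529, -2023700), Mul(-1, Mul(Mul(2, 4), Add(24, Mul(-1332, Rational(-1, 759)))))) = Add(-1069171, Mul(-1, Mul(8, Add(24, Rational(444, 253))))) = Add(-1069171, Mul(-1, Mul(8, Rational(6516, 253)))) = Add(-1069171, Mul(-1, Rational(52128, 253))) = Add(-1069171, Rational(-52128, 253)) = Rational(-270552391, 253)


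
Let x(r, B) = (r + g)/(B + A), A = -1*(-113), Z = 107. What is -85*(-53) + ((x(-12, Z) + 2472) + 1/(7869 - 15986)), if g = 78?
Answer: 566347431/81170 ≈ 6977.3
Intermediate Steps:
A = 113
x(r, B) = (78 + r)/(113 + B) (x(r, B) = (r + 78)/(B + 113) = (78 + r)/(113 + B))
-85*(-53) + ((x(-12, Z) + 2472) + 1/(7869 - 15986)) = -85*(-53) + (((78 - 12)/(113 + 107) + 2472) + 1/(7869 - 15986)) = 4505 + ((66/220 + 2472) + 1/(-8117)) = 4505 + (((1/220)*66 + 2472) - 1/8117) = 4505 + ((3/10 + 2472) - 1/8117) = 4505 + (24723/10 - 1/8117) = 4505 + 200676581/81170 = 566347431/81170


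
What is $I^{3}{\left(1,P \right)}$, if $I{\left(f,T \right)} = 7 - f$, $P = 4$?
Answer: $216$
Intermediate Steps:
$I^{3}{\left(1,P \right)} = \left(7 - 1\right)^{3} = 6^{3} = 216$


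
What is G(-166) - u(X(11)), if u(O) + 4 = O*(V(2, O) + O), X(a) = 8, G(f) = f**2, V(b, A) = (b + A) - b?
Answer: 27432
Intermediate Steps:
V(b, A) = A (V(b, A) = (A + b) - b = A)
u(O) = -4 + 2*O**2 (u(O) = -4 + O*(O + O) = -4 + O*(2*O) = -4 + 2*O**2)
G(-166) - u(X(11)) = (-166)**2 - (-4 + 2*8**2) = 27556 - (-4 + 2*64) = 27556 - (-4 + 128) = 27556 - 1*124 = 27556 - 124 = 27432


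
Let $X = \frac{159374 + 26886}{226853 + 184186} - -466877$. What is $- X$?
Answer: $- \frac{191904841463}{411039} \approx -4.6688 \cdot 10^{5}$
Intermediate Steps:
$X = \frac{191904841463}{411039}$ ($X = \frac{186260}{411039} + 466877 = \frac{191904841463}{411039} \approx 4.6688 \cdot 10^{5}$)
$- X = \left(-1\right) \frac{191904841463}{411039} = - \frac{191904841463}{411039}$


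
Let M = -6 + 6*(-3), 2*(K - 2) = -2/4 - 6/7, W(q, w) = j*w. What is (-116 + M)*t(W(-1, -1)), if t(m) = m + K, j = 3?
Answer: 235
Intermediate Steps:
W(q, w) = 3*w
K = 37/28 (K = 2 + (-2/4 - 6/7)/2 = 2 + (-2*¼ - 6*⅐)/2 = 2 + (-½ - 6/7)/2 = 2 + (½)*(-19/14) = 2 - 19/28 = 37/28 ≈ 1.3214)
t(m) = 37/28 + m (t(m) = m + 37/28 = 37/28 + m)
M = -24 (M = -6 - 18 = -24)
(-116 + M)*t(W(-1, -1)) = (-116 - 24)*(37/28 + 3*(-1)) = -140*(37/28 - 3) = -140*(-47/28) = 235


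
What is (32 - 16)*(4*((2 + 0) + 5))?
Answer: 448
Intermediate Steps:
(32 - 16)*(4*((2 + 0) + 5)) = 16*(4*(2 + 5)) = 16*(4*7) = 16*28 = 448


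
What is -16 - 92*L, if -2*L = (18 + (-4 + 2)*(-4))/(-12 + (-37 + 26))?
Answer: -68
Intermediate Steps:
L = 13/23 (L = -(18 + (-4 + 2)*(-4))/(2*(-12 + (-37 + 26))) = -(18 - 2*(-4))/(2*(-12 - 11)) = -(18 + 8)/(2*(-23)) = -13*(-1)/23 = -½*(-26/23) = 13/23 ≈ 0.56522)
-16 - 92*L = -16 - 92*13/23 = -16 - 52 = -68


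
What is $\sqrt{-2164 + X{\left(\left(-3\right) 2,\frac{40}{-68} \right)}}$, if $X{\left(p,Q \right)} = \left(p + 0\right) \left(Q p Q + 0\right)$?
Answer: $\frac{2 i \sqrt{155449}}{17} \approx 46.385 i$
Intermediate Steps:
$X{\left(p,Q \right)} = Q^{2} p^{2}$ ($X{\left(p,Q \right)} = p \left(p Q^{2} + 0\right) = p p Q^{2} = Q^{2} p^{2}$)
$\sqrt{-2164 + X{\left(\left(-3\right) 2,\frac{40}{-68} \right)}} = \sqrt{-2164 + \left(\frac{40}{-68}\right)^{2} \left(\left(-3\right) 2\right)^{2}} = \sqrt{-2164 + \left(40 \left(- \frac{1}{68}\right)\right)^{2} \left(-6\right)^{2}} = \sqrt{-2164 + \left(- \frac{10}{17}\right)^{2} \cdot 36} = \sqrt{-2164 + \frac{100}{289} \cdot 36} = \sqrt{-2164 + \frac{3600}{289}} = \sqrt{- \frac{621796}{289}} = \frac{2 i \sqrt{155449}}{17}$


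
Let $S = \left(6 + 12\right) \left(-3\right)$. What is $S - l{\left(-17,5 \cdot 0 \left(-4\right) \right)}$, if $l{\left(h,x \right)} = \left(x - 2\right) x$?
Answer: $-54$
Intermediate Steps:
$l{\left(h,x \right)} = x \left(-2 + x\right)$ ($l{\left(h,x \right)} = \left(-2 + x\right) x = x \left(-2 + x\right)$)
$S = -54$ ($S = 18 \left(-3\right) = -54$)
$S - l{\left(-17,5 \cdot 0 \left(-4\right) \right)} = -54 - 5 \cdot 0 \left(-4\right) \left(-2 + 5 \cdot 0 \left(-4\right)\right) = -54 - 0 \left(-4\right) \left(-2 + 0 \left(-4\right)\right) = -54 - 0 \left(-2 + 0\right) = -54 - 0 \left(-2\right) = -54 - 0 = -54 + 0 = -54$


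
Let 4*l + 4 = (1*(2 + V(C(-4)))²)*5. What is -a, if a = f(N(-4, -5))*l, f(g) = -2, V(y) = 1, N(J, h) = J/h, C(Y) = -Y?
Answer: 41/2 ≈ 20.500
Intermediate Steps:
l = 41/4 (l = -1 + ((1*(2 + 1)²)*5)/4 = -1 + ((1*3²)*5)/4 = -1 + ((1*9)*5)/4 = -1 + (9*5)/4 = -1 + (¼)*45 = -1 + 45/4 = 41/4 ≈ 10.250)
a = -41/2 (a = -2*41/4 = -41/2 ≈ -20.500)
-a = -1*(-41/2) = 41/2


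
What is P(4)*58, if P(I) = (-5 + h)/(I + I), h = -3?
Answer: -58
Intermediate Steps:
P(I) = -4/I (P(I) = (-5 - 3)/(I + I) = -8*1/(2*I) = -4/I)
P(4)*58 = -4/4*58 = -4*¼*58 = -1*58 = -58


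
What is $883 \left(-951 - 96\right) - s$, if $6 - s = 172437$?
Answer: $-752070$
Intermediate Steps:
$s = -172431$ ($s = 6 - 172437 = -172431$)
$883 \left(-951 - 96\right) - s = 883 \left(-951 - 96\right) - -172431 = 883 \left(-951 - 96\right) + 172431 = 883 \left(-1047\right) + 172431 = -924501 + 172431 = -752070$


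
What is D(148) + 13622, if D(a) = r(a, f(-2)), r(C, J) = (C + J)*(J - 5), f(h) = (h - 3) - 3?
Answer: 11802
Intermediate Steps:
f(h) = -6 + h (f(h) = (-3 + h) - 3 = -6 + h)
r(C, J) = (-5 + J)*(C + J) (r(C, J) = (C + J)*(-5 + J) = (-5 + J)*(C + J))
D(a) = 104 - 13*a (D(a) = (-6 - 2)² - 5*a - 5*(-6 - 2) + a*(-6 - 2) = (-8)² - 5*a - 5*(-8) + a*(-8) = 64 - 5*a + 40 - 8*a = 104 - 13*a)
D(148) + 13622 = (104 - 13*148) + 13622 = (104 - 1924) + 13622 = -1820 + 13622 = 11802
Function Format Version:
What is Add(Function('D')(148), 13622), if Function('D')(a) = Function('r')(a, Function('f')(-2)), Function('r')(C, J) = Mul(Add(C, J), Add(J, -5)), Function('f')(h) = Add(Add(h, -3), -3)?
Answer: 11802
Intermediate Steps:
Function('f')(h) = Add(-6, h) (Function('f')(h) = Add(Add(-3, h), -3) = Add(-6, h))
Function('r')(C, J) = Mul(Add(-5, J), Add(C, J)) (Function('r')(C, J) = Mul(Add(C, J), Add(-5, J)) = Mul(Add(-5, J), Add(C, J)))
Function('D')(a) = Add(104, Mul(-13, a)) (Function('D')(a) = Add(Pow(Add(-6, -2), 2), Mul(-5, a), Mul(-5, Add(-6, -2)), Mul(a, Add(-6, -2))) = Add(Pow(-8, 2), Mul(-5, a), Mul(-5, -8), Mul(a, -8)) = Add(64, Mul(-5, a), 40, Mul(-8, a)) = Add(104, Mul(-13, a)))
Add(Function('D')(148), 13622) = Add(Add(104, Mul(-13, 148)), 13622) = Add(Add(104, -1924), 13622) = Add(-1820, 13622) = 11802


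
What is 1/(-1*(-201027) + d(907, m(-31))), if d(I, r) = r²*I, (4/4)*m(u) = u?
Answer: 1/1072654 ≈ 9.3227e-7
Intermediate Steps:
m(u) = u
d(I, r) = I*r²
1/(-1*(-201027) + d(907, m(-31))) = 1/(-1*(-201027) + 907*(-31)²) = 1/(201027 + 907*961) = 1/(201027 + 871627) = 1/1072654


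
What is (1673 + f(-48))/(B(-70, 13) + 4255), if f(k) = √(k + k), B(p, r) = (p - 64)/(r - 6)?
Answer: 11711/29651 + 28*I*√6/29651 ≈ 0.39496 + 0.0023131*I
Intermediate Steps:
B(p, r) = (-64 + p)/(-6 + r)
f(k) = √2*√k (f(k) = √(2*k) = √2*√k)
(1673 + f(-48))/(B(-70, 13) + 4255) = (1673 + √2*√(-48))/((-64 - 70)/(-6 + 13) + 4255) = (1673 + √2*(4*I*√3))/(-134/7 + 4255) = (1673 + 4*I*√6)/((⅐)*(-134) + 4255) = (1673 + 4*I*√6)/(-134/7 + 4255) = (1673 + 4*I*√6)/(29651/7) = (1673 + 4*I*√6)*(7/29651) = 11711/29651 + 28*I*√6/29651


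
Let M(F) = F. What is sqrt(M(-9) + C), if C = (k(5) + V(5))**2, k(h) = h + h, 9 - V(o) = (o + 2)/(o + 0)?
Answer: sqrt(7519)/5 ≈ 17.342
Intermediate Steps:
V(o) = 9 - (2 + o)/o (V(o) = 9 - (o + 2)/(o + 0) = 9 - (2 + o)/o)
k(h) = 2*h
C = 7744/25 (C = (2*5 + (8 - 2/5))**2 = (10 + (8 - 2*1/5))**2 = (10 + (8 - 2/5))**2 = (10 + 38/5)**2 = (88/5)**2 = 7744/25 ≈ 309.76)
sqrt(M(-9) + C) = sqrt(-9 + 7744/25) = sqrt(7519/25) = sqrt(7519)/5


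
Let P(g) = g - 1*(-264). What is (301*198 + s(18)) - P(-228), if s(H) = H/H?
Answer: 59563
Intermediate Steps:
s(H) = 1
P(g) = 264 + g (P(g) = g + 264 = 264 + g)
(301*198 + s(18)) - P(-228) = (301*198 + 1) - (264 - 228) = (59598 + 1) - 1*36 = 59599 - 36 = 59563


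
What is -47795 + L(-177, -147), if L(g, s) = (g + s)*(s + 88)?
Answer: -28679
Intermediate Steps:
L(g, s) = (88 + s)*(g + s) (L(g, s) = (g + s)*(88 + s) = (88 + s)*(g + s))
-47795 + L(-177, -147) = -47795 + ((-147)² + 88*(-177) + 88*(-147) - 177*(-147)) = -47795 + (21609 - 15576 - 12936 + 26019) = -47795 + 19116 = -28679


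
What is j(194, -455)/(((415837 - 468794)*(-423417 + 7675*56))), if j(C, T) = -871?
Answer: 67/26001887 ≈ 2.5767e-6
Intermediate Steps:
j(194, -455)/(((415837 - 468794)*(-423417 + 7675*56))) = -871*1/((-423417 + 7675*56)*(415837 - 468794)) = -871*(-1/(52957*(-423417 + 429800))) = -871/((-52957*6383)) = -871/(-338024531) = -871*(-1/338024531) = 67/26001887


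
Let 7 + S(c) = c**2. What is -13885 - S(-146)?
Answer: -35194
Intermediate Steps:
S(c) = -7 + c**2
-13885 - S(-146) = -13885 - (-7 + (-146)**2) = -13885 - (-7 + 21316) = -13885 - 1*21309 = -13885 - 21309 = -35194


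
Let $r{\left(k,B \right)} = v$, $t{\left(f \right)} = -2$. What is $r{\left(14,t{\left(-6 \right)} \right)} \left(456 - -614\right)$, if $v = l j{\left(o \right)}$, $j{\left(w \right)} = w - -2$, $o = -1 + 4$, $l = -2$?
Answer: $-10700$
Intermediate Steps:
$o = 3$
$j{\left(w \right)} = 2 + w$ ($j{\left(w \right)} = w + 2 = 2 + w$)
$v = -10$ ($v = - 2 \left(2 + 3\right) = \left(-2\right) 5 = -10$)
$r{\left(k,B \right)} = -10$
$r{\left(14,t{\left(-6 \right)} \right)} \left(456 - -614\right) = - 10 \left(456 - -614\right) = - 10 \left(456 + 614\right) = \left(-10\right) 1070 = -10700$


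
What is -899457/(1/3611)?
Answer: -3247939227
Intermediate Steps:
-899457/(1/3611) = -899457/1/3611 = -899457*3611 = -3247939227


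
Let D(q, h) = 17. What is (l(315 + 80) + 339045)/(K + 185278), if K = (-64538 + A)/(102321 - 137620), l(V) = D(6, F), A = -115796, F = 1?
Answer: 544024979/297286748 ≈ 1.8300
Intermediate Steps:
l(V) = 17
K = 16394/3209 (K = (-64538 - 115796)/(102321 - 137620) = -180334/(-35299) = -180334*(-1/35299) = 16394/3209 ≈ 5.1088)
(l(315 + 80) + 339045)/(K + 185278) = (17 + 339045)/(16394/3209 + 185278) = 339062/(594573496/3209) = 339062*(3209/594573496) = 544024979/297286748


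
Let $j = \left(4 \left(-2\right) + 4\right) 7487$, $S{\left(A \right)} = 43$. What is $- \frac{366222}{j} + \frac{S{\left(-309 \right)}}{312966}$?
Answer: $\frac{14327040277}{1171588221} \approx 12.229$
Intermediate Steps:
$j = -29948$ ($j = \left(-8 + 4\right) 7487 = \left(-4\right) 7487 = -29948$)
$- \frac{366222}{j} + \frac{S{\left(-309 \right)}}{312966} = - \frac{366222}{-29948} + \frac{43}{312966} = \left(-366222\right) \left(- \frac{1}{29948}\right) + 43 \cdot \frac{1}{312966} = \frac{183111}{14974} + \frac{43}{312966} = \frac{14327040277}{1171588221}$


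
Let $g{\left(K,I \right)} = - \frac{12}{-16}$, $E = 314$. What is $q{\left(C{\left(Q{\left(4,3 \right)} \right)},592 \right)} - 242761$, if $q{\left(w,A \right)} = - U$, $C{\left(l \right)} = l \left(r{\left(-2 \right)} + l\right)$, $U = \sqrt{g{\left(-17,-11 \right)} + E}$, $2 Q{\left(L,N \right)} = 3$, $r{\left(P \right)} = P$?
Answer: $-242761 - \frac{\sqrt{1259}}{2} \approx -2.4278 \cdot 10^{5}$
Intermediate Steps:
$g{\left(K,I \right)} = \frac{3}{4}$ ($g{\left(K,I \right)} = \left(-12\right) \left(- \frac{1}{16}\right) = \frac{3}{4}$)
$Q{\left(L,N \right)} = \frac{3}{2}$ ($Q{\left(L,N \right)} = \frac{1}{2} \cdot 3 = \frac{3}{2}$)
$U = \frac{\sqrt{1259}}{2}$ ($U = \sqrt{\frac{3}{4} + 314} = \sqrt{\frac{1259}{4}} = \frac{\sqrt{1259}}{2} \approx 17.741$)
$C{\left(l \right)} = l \left(-2 + l\right)$
$q{\left(w,A \right)} = - \frac{\sqrt{1259}}{2}$
$q{\left(C{\left(Q{\left(4,3 \right)} \right)},592 \right)} - 242761 = - \frac{\sqrt{1259}}{2} - 242761 = -242761 - \frac{\sqrt{1259}}{2}$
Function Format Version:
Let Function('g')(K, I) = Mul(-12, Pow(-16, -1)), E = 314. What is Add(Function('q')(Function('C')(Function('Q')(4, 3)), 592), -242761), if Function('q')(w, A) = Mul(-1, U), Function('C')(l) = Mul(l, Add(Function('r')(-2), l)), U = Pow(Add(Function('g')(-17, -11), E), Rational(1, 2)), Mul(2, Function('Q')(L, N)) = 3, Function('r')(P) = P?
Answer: Add(-242761, Mul(Rational(-1, 2), Pow(1259, Rational(1, 2)))) ≈ -2.4278e+5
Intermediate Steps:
Function('g')(K, I) = Rational(3, 4) (Function('g')(K, I) = Mul(-12, Rational(-1, 16)) = Rational(3, 4))
Function('Q')(L, N) = Rational(3, 2) (Function('Q')(L, N) = Mul(Rational(1, 2), 3) = Rational(3, 2))
U = Mul(Rational(1, 2), Pow(1259, Rational(1, 2))) (U = Pow(Add(Rational(3, 4), 314), Rational(1, 2)) = Pow(Rational(1259, 4), Rational(1, 2)) = Mul(Rational(1, 2), Pow(1259, Rational(1, 2))) ≈ 17.741)
Function('C')(l) = Mul(l, Add(-2, l))
Function('q')(w, A) = Mul(Rational(-1, 2), Pow(1259, Rational(1, 2))) (Function('q')(w, A) = Mul(-1, Mul(Rational(1, 2), Pow(1259, Rational(1, 2)))) = Mul(Rational(-1, 2), Pow(1259, Rational(1, 2))))
Add(Function('q')(Function('C')(Function('Q')(4, 3)), 592), -242761) = Add(Mul(Rational(-1, 2), Pow(1259, Rational(1, 2))), -242761) = Add(-242761, Mul(Rational(-1, 2), Pow(1259, Rational(1, 2))))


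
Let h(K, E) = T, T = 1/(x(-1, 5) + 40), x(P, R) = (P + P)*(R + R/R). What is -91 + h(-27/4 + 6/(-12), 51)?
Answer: -2547/28 ≈ -90.964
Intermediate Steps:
x(P, R) = 2*P*(1 + R) (x(P, R) = (2*P)*(R + 1) = (2*P)*(1 + R) = 2*P*(1 + R))
T = 1/28 (T = 1/(2*(-1)*(1 + 5) + 40) = 1/(2*(-1)*6 + 40) = 1/(-12 + 40) = 1/28 ≈ 0.035714)
h(K, E) = 1/28
-91 + h(-27/4 + 6/(-12), 51) = -91 + 1/28 = -2547/28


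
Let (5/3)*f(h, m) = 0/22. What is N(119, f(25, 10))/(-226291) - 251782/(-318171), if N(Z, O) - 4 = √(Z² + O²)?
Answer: 56936865529/71999233761 ≈ 0.79080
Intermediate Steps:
f(h, m) = 0 (f(h, m) = 3*(0/22)/5 = 3*(0*(1/22))/5 = (⅗)*0 = 0)
N(Z, O) = 4 + √(O² + Z²) (N(Z, O) = 4 + √(Z² + O²) = 4 + √(O² + Z²))
N(119, f(25, 10))/(-226291) - 251782/(-318171) = (4 + √(0² + 119²))/(-226291) - 251782/(-318171) = (4 + √(0 + 14161))*(-1/226291) - 251782*(-1/318171) = (4 + √14161)*(-1/226291) + 251782/318171 = (4 + 119)*(-1/226291) + 251782/318171 = 123*(-1/226291) + 251782/318171 = -123/226291 + 251782/318171 = 56936865529/71999233761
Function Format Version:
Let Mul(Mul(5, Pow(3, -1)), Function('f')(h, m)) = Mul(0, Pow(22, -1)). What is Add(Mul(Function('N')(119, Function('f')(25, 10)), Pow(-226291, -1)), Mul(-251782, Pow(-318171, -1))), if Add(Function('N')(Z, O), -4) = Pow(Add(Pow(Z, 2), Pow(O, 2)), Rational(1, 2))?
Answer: Rational(56936865529, 71999233761) ≈ 0.79080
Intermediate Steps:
Function('f')(h, m) = 0 (Function('f')(h, m) = Mul(Rational(3, 5), Mul(0, Pow(22, -1))) = Mul(Rational(3, 5), Mul(0, Rational(1, 22))) = Mul(Rational(3, 5), 0) = 0)
Function('N')(Z, O) = Add(4, Pow(Add(Pow(O, 2), Pow(Z, 2)), Rational(1, 2))) (Function('N')(Z, O) = Add(4, Pow(Add(Pow(Z, 2), Pow(O, 2)), Rational(1, 2))) = Add(4, Pow(Add(Pow(O, 2), Pow(Z, 2)), Rational(1, 2))))
Add(Mul(Function('N')(119, Function('f')(25, 10)), Pow(-226291, -1)), Mul(-251782, Pow(-318171, -1))) = Add(Mul(Add(4, Pow(Add(Pow(0, 2), Pow(119, 2)), Rational(1, 2))), Pow(-226291, -1)), Mul(-251782, Pow(-318171, -1))) = Add(Mul(Add(4, Pow(Add(0, 14161), Rational(1, 2))), Rational(-1, 226291)), Mul(-251782, Rational(-1, 318171))) = Add(Mul(Add(4, Pow(14161, Rational(1, 2))), Rational(-1, 226291)), Rational(251782, 318171)) = Add(Mul(Add(4, 119), Rational(-1, 226291)), Rational(251782, 318171)) = Add(Mul(123, Rational(-1, 226291)), Rational(251782, 318171)) = Add(Rational(-123, 226291), Rational(251782, 318171)) = Rational(56936865529, 71999233761)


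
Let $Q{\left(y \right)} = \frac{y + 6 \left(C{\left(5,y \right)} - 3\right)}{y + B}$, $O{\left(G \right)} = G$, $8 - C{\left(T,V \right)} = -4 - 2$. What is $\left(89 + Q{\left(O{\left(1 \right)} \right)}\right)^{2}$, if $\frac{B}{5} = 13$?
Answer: $\frac{35295481}{4356} \approx 8102.7$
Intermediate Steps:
$C{\left(T,V \right)} = 14$ ($C{\left(T,V \right)} = 8 - \left(-4 - 2\right) = 8 - -6 = 8 + 6 = 14$)
$B = 65$ ($B = 5 \cdot 13 = 65$)
$Q{\left(y \right)} = \frac{66 + y}{65 + y}$ ($Q{\left(y \right)} = \frac{y + 6 \left(14 - 3\right)}{y + 65} = \frac{y + 6 \cdot 11}{65 + y} = \frac{y + 66}{65 + y} = \frac{66 + y}{65 + y}$)
$\left(89 + Q{\left(O{\left(1 \right)} \right)}\right)^{2} = \left(89 + \frac{66 + 1}{65 + 1}\right)^{2} = \left(89 + \frac{1}{66} \cdot 67\right)^{2} = \left(89 + \frac{67}{66}\right)^{2} = \left(\frac{5941}{66}\right)^{2} = \frac{35295481}{4356}$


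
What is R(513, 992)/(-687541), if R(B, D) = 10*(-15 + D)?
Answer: -9770/687541 ≈ -0.014210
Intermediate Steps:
R(B, D) = -150 + 10*D
R(513, 992)/(-687541) = (-150 + 10*992)/(-687541) = (-150 + 9920)*(-1/687541) = 9770*(-1/687541) = -9770/687541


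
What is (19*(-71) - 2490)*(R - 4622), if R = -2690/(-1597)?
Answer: 28326614316/1597 ≈ 1.7737e+7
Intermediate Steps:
R = 2690/1597 (R = -2690*(-1/1597) = 2690/1597 ≈ 1.6844)
(19*(-71) - 2490)*(R - 4622) = (19*(-71) - 2490)*(2690/1597 - 4622) = (-1349 - 2490)*(-7378644/1597) = -3839*(-7378644/1597) = 28326614316/1597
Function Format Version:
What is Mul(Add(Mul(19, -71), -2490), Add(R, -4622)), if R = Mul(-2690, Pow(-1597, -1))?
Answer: Rational(28326614316, 1597) ≈ 1.7737e+7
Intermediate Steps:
R = Rational(2690, 1597) (R = Mul(-2690, Rational(-1, 1597)) = Rational(2690, 1597) ≈ 1.6844)
Mul(Add(Mul(19, -71), -2490), Add(R, -4622)) = Mul(Add(Mul(19, -71), -2490), Add(Rational(2690, 1597), -4622)) = Mul(Add(-1349, -2490), Rational(-7378644, 1597)) = Mul(-3839, Rational(-7378644, 1597)) = Rational(28326614316, 1597)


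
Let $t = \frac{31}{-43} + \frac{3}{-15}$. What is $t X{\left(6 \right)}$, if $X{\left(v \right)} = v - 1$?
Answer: $- \frac{198}{43} \approx -4.6047$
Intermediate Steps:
$X{\left(v \right)} = -1 + v$ ($X{\left(v \right)} = v - 1 = -1 + v$)
$t = - \frac{198}{215}$ ($t = 31 \left(- \frac{1}{43}\right) + 3 \left(- \frac{1}{15}\right) = - \frac{31}{43} - \frac{1}{5} = - \frac{198}{215} \approx -0.92093$)
$t X{\left(6 \right)} = - \frac{198 \left(-1 + 6\right)}{215} = \left(- \frac{198}{215}\right) 5 = - \frac{198}{43}$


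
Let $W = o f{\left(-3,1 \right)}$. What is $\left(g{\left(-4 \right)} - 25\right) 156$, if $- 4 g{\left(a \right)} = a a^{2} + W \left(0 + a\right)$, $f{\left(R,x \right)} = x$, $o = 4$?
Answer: $-780$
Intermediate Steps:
$W = 4$ ($W = 4 \cdot 1 = 4$)
$g{\left(a \right)} = - a - \frac{a^{3}}{4}$ ($g{\left(a \right)} = - \frac{a a^{2} + 4 \left(0 + a\right)}{4} = - \frac{a^{3} + 4 a}{4} = - a - \frac{a^{3}}{4}$)
$\left(g{\left(-4 \right)} - 25\right) 156 = \left(\left(\left(-1\right) \left(-4\right) - \frac{\left(-4\right)^{3}}{4}\right) - 25\right) 156 = \left(\left(4 - -16\right) - 25\right) 156 = \left(\left(4 + 16\right) - 25\right) 156 = \left(20 - 25\right) 156 = \left(-5\right) 156 = -780$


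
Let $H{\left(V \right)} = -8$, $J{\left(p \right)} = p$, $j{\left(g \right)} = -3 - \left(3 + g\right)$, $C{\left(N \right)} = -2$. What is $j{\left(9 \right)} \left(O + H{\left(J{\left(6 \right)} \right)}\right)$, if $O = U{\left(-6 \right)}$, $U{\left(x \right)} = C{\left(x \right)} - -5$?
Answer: $75$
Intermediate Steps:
$j{\left(g \right)} = -6 - g$
$U{\left(x \right)} = 3$ ($U{\left(x \right)} = -2 - -5 = -2 + 5 = 3$)
$O = 3$
$j{\left(9 \right)} \left(O + H{\left(J{\left(6 \right)} \right)}\right) = \left(-6 - 9\right) \left(3 - 8\right) = \left(-6 - 9\right) \left(-5\right) = \left(-15\right) \left(-5\right) = 75$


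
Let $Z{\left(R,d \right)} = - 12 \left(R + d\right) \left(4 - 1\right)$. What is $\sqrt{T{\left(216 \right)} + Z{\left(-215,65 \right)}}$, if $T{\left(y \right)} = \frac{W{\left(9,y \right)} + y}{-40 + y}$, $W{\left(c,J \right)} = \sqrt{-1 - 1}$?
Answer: $\frac{\sqrt{10456776 + 11 i \sqrt{2}}}{44} \approx 73.493 + 5.4667 \cdot 10^{-5} i$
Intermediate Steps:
$W{\left(c,J \right)} = i \sqrt{2}$ ($W{\left(c,J \right)} = \sqrt{-2} = i \sqrt{2}$)
$Z{\left(R,d \right)} = - 36 R - 36 d$ ($Z{\left(R,d \right)} = - 12 \left(R + d\right) 3 = - 12 \left(3 R + 3 d\right) = - 36 R - 36 d$)
$T{\left(y \right)} = \frac{y + i \sqrt{2}}{-40 + y}$ ($T{\left(y \right)} = \frac{i \sqrt{2} + y}{-40 + y} = \frac{y + i \sqrt{2}}{-40 + y}$)
$\sqrt{T{\left(216 \right)} + Z{\left(-215,65 \right)}} = \sqrt{\frac{216 + i \sqrt{2}}{-40 + 216} - -5400} = \sqrt{\frac{216 + i \sqrt{2}}{176} + \left(7740 - 2340\right)} = \sqrt{\frac{216 + i \sqrt{2}}{176} + 5400} = \sqrt{\left(\frac{27}{22} + \frac{i \sqrt{2}}{176}\right) + 5400} = \sqrt{\frac{118827}{22} + \frac{i \sqrt{2}}{176}}$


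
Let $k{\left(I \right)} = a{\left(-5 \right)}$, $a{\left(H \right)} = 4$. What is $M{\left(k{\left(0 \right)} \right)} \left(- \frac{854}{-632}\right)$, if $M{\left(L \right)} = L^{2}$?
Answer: $\frac{1708}{79} \approx 21.62$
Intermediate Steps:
$k{\left(I \right)} = 4$
$M{\left(k{\left(0 \right)} \right)} \left(- \frac{854}{-632}\right) = 4^{2} \left(- \frac{854}{-632}\right) = 16 \left(\left(-854\right) \left(- \frac{1}{632}\right)\right) = 16 \cdot \frac{427}{316} = \frac{1708}{79}$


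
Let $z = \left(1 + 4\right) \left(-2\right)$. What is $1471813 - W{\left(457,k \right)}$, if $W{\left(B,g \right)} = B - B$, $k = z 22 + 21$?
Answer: $1471813$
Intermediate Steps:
$z = -10$ ($z = 5 \left(-2\right) = -10$)
$k = -199$ ($k = \left(-10\right) 22 + 21 = -220 + 21 = -199$)
$W{\left(B,g \right)} = 0$
$1471813 - W{\left(457,k \right)} = 1471813 - 0 = 1471813 + 0 = 1471813$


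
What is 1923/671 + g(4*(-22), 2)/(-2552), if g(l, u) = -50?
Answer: 224593/77836 ≈ 2.8855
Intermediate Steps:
1923/671 + g(4*(-22), 2)/(-2552) = 1923/671 - 50/(-2552) = 1923*(1/671) - 50*(-1/2552) = 1923/671 + 25/1276 = 224593/77836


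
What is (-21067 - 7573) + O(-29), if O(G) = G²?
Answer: -27799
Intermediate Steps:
(-21067 - 7573) + O(-29) = (-21067 - 7573) + (-29)² = -28640 + 841 = -27799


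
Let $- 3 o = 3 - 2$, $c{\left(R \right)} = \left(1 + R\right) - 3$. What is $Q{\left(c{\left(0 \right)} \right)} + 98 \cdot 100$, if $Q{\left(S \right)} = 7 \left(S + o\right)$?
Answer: $\frac{29351}{3} \approx 9783.7$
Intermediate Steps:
$c{\left(R \right)} = -2 + R$
$o = - \frac{1}{3}$ ($o = - \frac{3 - 2}{3} = \left(- \frac{1}{3}\right) 1 = - \frac{1}{3} \approx -0.33333$)
$Q{\left(S \right)} = - \frac{7}{3} + 7 S$ ($Q{\left(S \right)} = 7 \left(S - \frac{1}{3}\right) = 7 \left(- \frac{1}{3} + S\right) = - \frac{7}{3} + 7 S$)
$Q{\left(c{\left(0 \right)} \right)} + 98 \cdot 100 = \left(- \frac{7}{3} + 7 \left(-2 + 0\right)\right) + 98 \cdot 100 = \left(- \frac{7}{3} + 7 \left(-2\right)\right) + 9800 = \left(- \frac{7}{3} - 14\right) + 9800 = - \frac{49}{3} + 9800 = \frac{29351}{3}$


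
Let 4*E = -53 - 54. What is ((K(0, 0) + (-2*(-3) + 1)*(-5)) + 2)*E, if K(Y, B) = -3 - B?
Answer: 963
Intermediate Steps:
E = -107/4 (E = (-53 - 54)/4 = (¼)*(-107) = -107/4 ≈ -26.750)
((K(0, 0) + (-2*(-3) + 1)*(-5)) + 2)*E = (((-3 - 1*0) + (-2*(-3) + 1)*(-5)) + 2)*(-107/4) = (((-3 + 0) + (6 + 1)*(-5)) + 2)*(-107/4) = ((-3 + 7*(-5)) + 2)*(-107/4) = ((-3 - 35) + 2)*(-107/4) = (-38 + 2)*(-107/4) = -36*(-107/4) = 963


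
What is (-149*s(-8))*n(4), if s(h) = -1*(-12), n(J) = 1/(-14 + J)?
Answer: 894/5 ≈ 178.80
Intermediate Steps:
s(h) = 12
(-149*s(-8))*n(4) = (-149*12)/(-14 + 4) = -1788/(-10) = -1788*(-1/10) = 894/5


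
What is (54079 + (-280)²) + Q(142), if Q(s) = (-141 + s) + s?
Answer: 132622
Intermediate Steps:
Q(s) = -141 + 2*s
(54079 + (-280)²) + Q(142) = (54079 + (-280)²) + (-141 + 2*142) = (54079 + 78400) + (-141 + 284) = 132479 + 143 = 132622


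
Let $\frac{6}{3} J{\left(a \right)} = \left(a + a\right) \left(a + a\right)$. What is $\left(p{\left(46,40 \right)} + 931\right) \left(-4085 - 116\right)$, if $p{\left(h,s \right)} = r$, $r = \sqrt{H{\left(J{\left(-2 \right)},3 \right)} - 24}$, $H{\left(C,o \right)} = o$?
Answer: $-3911131 - 4201 i \sqrt{21} \approx -3.9111 \cdot 10^{6} - 19251.0 i$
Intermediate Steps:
$J{\left(a \right)} = 2 a^{2}$ ($J{\left(a \right)} = \frac{\left(a + a\right) \left(a + a\right)}{2} = \frac{2 a 2 a}{2} = \frac{4 a^{2}}{2} = 2 a^{2}$)
$r = i \sqrt{21}$ ($r = \sqrt{3 - 24} = \sqrt{-21} = i \sqrt{21} \approx 4.5826 i$)
$p{\left(h,s \right)} = i \sqrt{21}$
$\left(p{\left(46,40 \right)} + 931\right) \left(-4085 - 116\right) = \left(i \sqrt{21} + 931\right) \left(-4085 - 116\right) = \left(931 + i \sqrt{21}\right) \left(-4201\right) = -3911131 - 4201 i \sqrt{21}$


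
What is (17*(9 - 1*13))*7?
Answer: -476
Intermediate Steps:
(17*(9 - 1*13))*7 = (17*(9 - 13))*7 = (17*(-4))*7 = -68*7 = -476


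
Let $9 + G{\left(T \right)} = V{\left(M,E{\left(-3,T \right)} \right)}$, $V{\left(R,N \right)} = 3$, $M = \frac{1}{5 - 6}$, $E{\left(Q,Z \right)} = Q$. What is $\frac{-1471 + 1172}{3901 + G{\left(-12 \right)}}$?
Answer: $- \frac{299}{3895} \approx -0.076765$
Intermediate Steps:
$M = -1$ ($M = \frac{1}{-1} = -1$)
$G{\left(T \right)} = -6$ ($G{\left(T \right)} = -9 + 3 = -6$)
$\frac{-1471 + 1172}{3901 + G{\left(-12 \right)}} = \frac{-1471 + 1172}{3901 - 6} = - \frac{299}{3895}$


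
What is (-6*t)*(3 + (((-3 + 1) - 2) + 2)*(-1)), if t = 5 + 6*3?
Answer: -690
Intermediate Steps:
t = 23 (t = 5 + 18 = 23)
(-6*t)*(3 + (((-3 + 1) - 2) + 2)*(-1)) = (-6*23)*(3 + (((-3 + 1) - 2) + 2)*(-1)) = -138*(3 + ((-2 - 2) + 2)*(-1)) = -138*(3 + (-4 + 2)*(-1)) = -138*(3 - 2*(-1)) = -138*(3 + 2) = -138*5 = -690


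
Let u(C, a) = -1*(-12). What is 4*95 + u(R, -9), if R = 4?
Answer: 392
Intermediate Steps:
u(C, a) = 12
4*95 + u(R, -9) = 4*95 + 12 = 380 + 12 = 392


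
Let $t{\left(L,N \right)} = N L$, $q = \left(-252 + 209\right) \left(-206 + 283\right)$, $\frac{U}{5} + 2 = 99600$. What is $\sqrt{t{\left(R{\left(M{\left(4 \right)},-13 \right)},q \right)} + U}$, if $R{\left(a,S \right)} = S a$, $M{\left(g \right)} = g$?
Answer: $\sqrt{670162} \approx 818.63$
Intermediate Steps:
$U = 497990$ ($U = -10 + 5 \cdot 99600 = -10 + 498000 = 497990$)
$q = -3311$ ($q = \left(-43\right) 77 = -3311$)
$t{\left(L,N \right)} = L N$
$\sqrt{t{\left(R{\left(M{\left(4 \right)},-13 \right)},q \right)} + U} = \sqrt{\left(-13\right) 4 \left(-3311\right) + 497990} = \sqrt{\left(-52\right) \left(-3311\right) + 497990} = \sqrt{172172 + 497990} = \sqrt{670162}$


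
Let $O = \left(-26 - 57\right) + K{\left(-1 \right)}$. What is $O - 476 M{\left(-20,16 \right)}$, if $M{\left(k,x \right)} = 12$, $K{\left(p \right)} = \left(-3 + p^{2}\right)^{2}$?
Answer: $-5791$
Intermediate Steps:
$O = -79$ ($O = \left(-26 - 57\right) + \left(-3 + \left(-1\right)^{2}\right)^{2} = -83 + \left(-3 + 1\right)^{2} = -83 + \left(-2\right)^{2} = -83 + 4 = -79$)
$O - 476 M{\left(-20,16 \right)} = -79 - 5712 = -5791$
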